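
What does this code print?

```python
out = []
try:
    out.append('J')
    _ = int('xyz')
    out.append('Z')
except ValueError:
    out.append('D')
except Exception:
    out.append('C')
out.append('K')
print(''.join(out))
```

Execution trace: 'J' (try body) → 'D' (except ValueError) → 'K' (after the try/except). Output: JDK

Answer: JDK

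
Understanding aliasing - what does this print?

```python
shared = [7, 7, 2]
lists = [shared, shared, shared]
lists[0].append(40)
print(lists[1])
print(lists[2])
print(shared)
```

Key concept: list of same reference.
Step by step:
`shared = [7, 7, 2]` → shared = [7, 7, 2]
`lists = [shared, shared, shared]` → lists = [[7, 7, 2], [7, 7, 2], [7, 7, 2]]
`lists[0].append(40)` → shared = [7, 7, 2, 40]; lists = [[7, 7, 2, 40], [7, 7, 2, 40], [7, 7, 2, 40]]
`print(lists[1])` → prints [7, 7, 2, 40]
`print(lists[2])` → prints [7, 7, 2, 40]
`print(shared)` → prints [7, 7, 2, 40]

Answer:
[7, 7, 2, 40]
[7, 7, 2, 40]
[7, 7, 2, 40]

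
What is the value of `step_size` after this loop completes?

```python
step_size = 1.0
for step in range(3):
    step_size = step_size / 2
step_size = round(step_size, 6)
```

Halving LR 3 times: 1 / 2^3
`step_size` takes the values: 1.0 → 0.5 → 0.25 → 0.125

Answer: 0.125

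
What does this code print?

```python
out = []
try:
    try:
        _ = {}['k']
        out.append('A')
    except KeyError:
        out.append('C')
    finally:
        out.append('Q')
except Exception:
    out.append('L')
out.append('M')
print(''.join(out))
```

Execution trace: 'C' (inner except KeyError) → 'Q' (inner finally) → 'M' (after the try/except). Output: CQM

Answer: CQM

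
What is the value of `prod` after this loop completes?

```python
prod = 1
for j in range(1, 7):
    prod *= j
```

6! = 720
`prod` takes the values: 1 → 2 → 6 → 24 → 120 → 720

Answer: 720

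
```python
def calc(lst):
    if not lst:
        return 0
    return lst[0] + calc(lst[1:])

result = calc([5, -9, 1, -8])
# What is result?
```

5 + (-9) + 1 + (-8) + 0 = -11

Answer: -11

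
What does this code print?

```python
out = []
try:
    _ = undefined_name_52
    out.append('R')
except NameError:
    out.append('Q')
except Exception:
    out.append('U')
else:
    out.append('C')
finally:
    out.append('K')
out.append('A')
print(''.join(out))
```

Execution trace: 'Q' (except NameError) → 'K' (finally) → 'A' (after the try/except). Output: QKA

Answer: QKA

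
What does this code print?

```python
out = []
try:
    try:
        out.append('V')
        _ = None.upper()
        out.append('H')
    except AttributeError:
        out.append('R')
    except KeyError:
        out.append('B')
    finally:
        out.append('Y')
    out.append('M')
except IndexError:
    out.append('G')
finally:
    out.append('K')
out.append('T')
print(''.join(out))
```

Execution trace: 'V' (inner try body) → 'R' (inner except AttributeError) → 'Y' (inner finally) → 'M' (try body, no exception) → 'K' (finally) → 'T' (after the try/except). Output: VRYMKT

Answer: VRYMKT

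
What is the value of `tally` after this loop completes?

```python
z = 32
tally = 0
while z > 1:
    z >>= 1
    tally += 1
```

Count right shifts until 1
`tally` takes the values: 0 → 1 → 2 → 3 → 4 → 5

Answer: 5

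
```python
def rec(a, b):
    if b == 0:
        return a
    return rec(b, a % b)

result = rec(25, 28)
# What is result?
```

rec(25, 28) -> rec(28, 25) -> rec(25, 3) -> rec(3, 1) -> rec(1, 0) -> 1

Answer: 1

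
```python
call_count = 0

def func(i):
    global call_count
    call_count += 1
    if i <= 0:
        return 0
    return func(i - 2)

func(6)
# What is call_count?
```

Linear recursion stepping by 2: 4 calls from i=6 down to ≤0.

Answer: 4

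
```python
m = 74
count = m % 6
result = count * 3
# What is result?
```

Trace:
`m = 74` → m = 74
`count = m % 6` → count = 2
`result = count * 3` → result = 6
So result = 6

Answer: 6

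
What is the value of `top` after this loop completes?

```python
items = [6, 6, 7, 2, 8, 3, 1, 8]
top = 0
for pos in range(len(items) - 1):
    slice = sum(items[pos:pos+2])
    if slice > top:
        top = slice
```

Max sum of 2-element window in [6, 6, 7, 2, 8, 3, 1, 8]
`top` takes the values: 0 → 12 → 13

Answer: 13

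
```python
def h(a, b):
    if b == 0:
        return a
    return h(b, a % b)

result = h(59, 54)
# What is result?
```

h(59, 54) -> h(54, 5) -> h(5, 4) -> h(4, 1) -> h(1, 0) -> 1

Answer: 1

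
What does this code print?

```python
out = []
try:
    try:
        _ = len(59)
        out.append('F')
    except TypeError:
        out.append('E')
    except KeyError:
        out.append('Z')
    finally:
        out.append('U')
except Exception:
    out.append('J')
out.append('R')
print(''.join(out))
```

Execution trace: 'E' (inner except TypeError) → 'U' (inner finally) → 'R' (after the try/except). Output: EUR

Answer: EUR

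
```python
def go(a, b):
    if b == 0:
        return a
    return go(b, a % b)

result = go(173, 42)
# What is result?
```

go(173, 42) -> go(42, 5) -> go(5, 2) -> go(2, 1) -> go(1, 0) -> 1

Answer: 1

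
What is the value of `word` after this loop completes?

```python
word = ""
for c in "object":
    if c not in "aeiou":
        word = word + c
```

Remove vowels from 'object'
`word` takes the values: "" → "b" → "bj" → "bjc" → "bjct"

Answer: "bjct"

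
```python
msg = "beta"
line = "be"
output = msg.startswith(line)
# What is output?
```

Trace:
`msg = "beta"` → msg = 'beta'
`line = "be"` → line = 'be'
`output = msg.startswith(line)` → output = True
So output = True

Answer: True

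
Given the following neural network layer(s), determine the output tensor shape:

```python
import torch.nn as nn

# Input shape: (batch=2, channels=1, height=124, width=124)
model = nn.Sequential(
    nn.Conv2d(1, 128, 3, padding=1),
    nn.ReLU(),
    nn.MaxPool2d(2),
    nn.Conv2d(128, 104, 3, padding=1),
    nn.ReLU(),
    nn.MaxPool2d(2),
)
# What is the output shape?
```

Input: (2, 1, 124, 124) -> after first Conv2d: (2, 128, 124, 124) -> after first MaxPool2d: (2, 128, 62, 62) -> after second Conv2d: (2, 104, 62, 62) -> Output: (2, 104, 31, 31)

Answer: (2, 104, 31, 31)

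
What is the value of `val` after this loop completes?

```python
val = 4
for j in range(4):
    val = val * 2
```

Multiply by 2, 4 times: 4 * 2^4 = 64
`val` takes the values: 4 → 8 → 16 → 32 → 64

Answer: 64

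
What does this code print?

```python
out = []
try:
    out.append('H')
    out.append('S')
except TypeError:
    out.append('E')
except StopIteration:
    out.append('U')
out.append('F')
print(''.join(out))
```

Execution trace: 'H' (try body) → 'S' (try body, no exception) → 'F' (after the try/except). Output: HSF

Answer: HSF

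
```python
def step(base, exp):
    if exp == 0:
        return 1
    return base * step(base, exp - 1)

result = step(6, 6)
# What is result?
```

step(6, 6) = 6 * 6 * 6 * 6 * 6 * 6 = 46656

Answer: 46656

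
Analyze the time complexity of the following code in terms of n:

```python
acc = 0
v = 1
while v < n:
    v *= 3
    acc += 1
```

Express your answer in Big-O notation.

Each loop level contributes: log n. Multiplying the contributions gives O(log n).

Answer: O(log n)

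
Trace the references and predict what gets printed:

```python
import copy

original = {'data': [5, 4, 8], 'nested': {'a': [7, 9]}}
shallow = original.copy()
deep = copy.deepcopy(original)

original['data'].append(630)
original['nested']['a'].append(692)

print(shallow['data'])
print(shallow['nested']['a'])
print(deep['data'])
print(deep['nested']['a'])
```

Key concept: comparing shallow vs deep copy.
Step by step:
`original = {'data': [5, 4, 8], 'nested': {'a': [7, 9]}}` → original = {'data': [5, 4, 8], 'nested': {'a': [7, 9]}}
`shallow = original.copy()` → shallow = {'data': [5, 4, 8], 'nested': {'a': [7, 9]}}
`deep = copy.deepcopy(original)` → deep = {'data': [5, 4, 8], 'nested': {'a': [7, 9]}}
`original['data'].append(630)` → original = {'data': [5, 4, 8, 630], 'nested': {'a': [7, 9]}}; shallow = {'data': [5, 4, 8, 630], 'nested': {'a': [7, 9]}}
`original['nested']['a'].append(692)` → original = {'data': [5, 4, 8, 630], 'nested': {'a': [7, 9, 692]}}; shallow = {'data': [5, 4, 8, 630], 'nested': {'a': [7, 9, 692]}}
`print(shallow['data'])` → prints [5, 4, 8, 630]
`print(shallow['nested']['a'])` → prints [7, 9, 692]
`print(deep['data'])` → prints [5, 4, 8]
`print(deep['nested']['a'])` → prints [7, 9]

Answer:
[5, 4, 8, 630]
[7, 9, 692]
[5, 4, 8]
[7, 9]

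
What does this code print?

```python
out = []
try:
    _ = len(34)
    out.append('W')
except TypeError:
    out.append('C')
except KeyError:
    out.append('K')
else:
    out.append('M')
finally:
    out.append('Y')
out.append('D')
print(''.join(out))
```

Execution trace: 'C' (except TypeError) → 'Y' (finally) → 'D' (after the try/except). Output: CYD

Answer: CYD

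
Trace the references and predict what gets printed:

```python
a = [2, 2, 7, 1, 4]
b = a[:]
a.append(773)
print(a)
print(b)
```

Key concept: slice [:] creates copy.
Step by step:
`a = [2, 2, 7, 1, 4]` → a = [2, 2, 7, 1, 4]
`b = a[:]` → b = [2, 2, 7, 1, 4]
`a.append(773)` → a = [2, 2, 7, 1, 4, 773]
`print(a)` → prints [2, 2, 7, 1, 4, 773]
`print(b)` → prints [2, 2, 7, 1, 4]

Answer:
[2, 2, 7, 1, 4, 773]
[2, 2, 7, 1, 4]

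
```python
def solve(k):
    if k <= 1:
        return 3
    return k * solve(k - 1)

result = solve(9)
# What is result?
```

solve(9) = 9 * 8 * 7 * 6 * 5 * 4 * 3 * 2 * 3 = 1088640

Answer: 1088640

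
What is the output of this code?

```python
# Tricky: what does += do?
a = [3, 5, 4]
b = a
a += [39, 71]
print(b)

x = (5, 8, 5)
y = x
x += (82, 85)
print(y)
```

Key concept: += behavior differs for mutable vs immutable.
Step by step:
`a = [3, 5, 4]` → a = [3, 5, 4]
`b = a` → b = [3, 5, 4] (same object as a)
`a += [39, 71]` → a = [3, 5, 4, 39, 71] (same object as b); b = [3, 5, 4, 39, 71] (same object as a)
`print(b)` → prints [3, 5, 4, 39, 71]
`x = (5, 8, 5)` → x = (5, 8, 5)
`y = x` → y = (5, 8, 5)
`x += (82, 85)` → x = (5, 8, 5, 82, 85)
`print(y)` → prints (5, 8, 5)

Answer:
[3, 5, 4, 39, 71]
(5, 8, 5)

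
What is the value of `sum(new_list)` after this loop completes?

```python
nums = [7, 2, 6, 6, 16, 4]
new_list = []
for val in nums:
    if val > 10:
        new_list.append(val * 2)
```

Sum of doubled values > 10
`new_list` takes the values: [] → [32]
So `sum(new_list)` = 32

Answer: 32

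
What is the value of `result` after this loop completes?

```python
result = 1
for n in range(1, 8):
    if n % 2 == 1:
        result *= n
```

Product of odd numbers 1 to 7
`result` takes the values: 1 → 3 → 15 → 105

Answer: 105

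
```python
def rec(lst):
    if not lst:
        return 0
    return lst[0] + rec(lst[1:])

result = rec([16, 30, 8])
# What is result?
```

16 + 30 + 8 + 0 = 54

Answer: 54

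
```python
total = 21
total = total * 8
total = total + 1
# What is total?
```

Trace:
`total = 21` → total = 21
`total = total * 8` → total = 168
`total = total + 1` → total = 169
So total = 169

Answer: 169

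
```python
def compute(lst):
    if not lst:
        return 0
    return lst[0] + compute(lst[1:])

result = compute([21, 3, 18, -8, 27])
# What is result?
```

21 + 3 + 18 + (-8) + 27 + 0 = 61

Answer: 61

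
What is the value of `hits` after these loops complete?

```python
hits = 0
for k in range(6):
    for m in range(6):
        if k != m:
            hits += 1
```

6² - 6 (exclude diagonal)
`hits` takes the values: 0 → 1 → 2 → 3 → 4 → 5 → 6 → 7 → 8 → 9 → 10 → 11 → 12 → 13 → 14 → 15 → 16 → 17 → 18 → 19 → 20 → 21 → 22 → 23 → 24 → 25 → 26 → 27 → 28 → 29 → 30

Answer: 30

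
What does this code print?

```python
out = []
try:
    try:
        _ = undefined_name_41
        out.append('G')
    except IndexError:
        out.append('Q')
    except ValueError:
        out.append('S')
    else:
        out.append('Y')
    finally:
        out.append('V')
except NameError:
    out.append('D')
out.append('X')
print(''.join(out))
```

Execution trace: 'V' (finally) → 'D' (outer except NameError) → 'X' (after the try/except). Output: VDX

Answer: VDX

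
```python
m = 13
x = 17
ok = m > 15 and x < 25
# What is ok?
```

Trace:
`m = 13` → m = 13
`x = 17` → x = 17
`ok = m > 15 and x < 25` → ok = False
So ok = False

Answer: False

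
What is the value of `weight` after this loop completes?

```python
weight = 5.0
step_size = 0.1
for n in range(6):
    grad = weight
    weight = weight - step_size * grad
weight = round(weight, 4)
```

Gradient descent: w = 5.0 * (1 - 0.1)^6
`weight` takes the values: 5.0 → 4.5 → 4.05 → 3.645 → 3.2805 → 2.95245 → 2.657205 → 2.6572

Answer: 2.6572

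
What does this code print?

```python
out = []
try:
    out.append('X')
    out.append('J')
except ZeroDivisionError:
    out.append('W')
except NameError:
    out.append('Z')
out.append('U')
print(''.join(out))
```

Execution trace: 'X' (try body) → 'J' (try body, no exception) → 'U' (after the try/except). Output: XJU

Answer: XJU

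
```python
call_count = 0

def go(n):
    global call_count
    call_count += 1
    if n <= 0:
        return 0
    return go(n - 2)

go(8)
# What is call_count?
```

Linear recursion stepping by 2: 5 calls from n=8 down to ≤0.

Answer: 5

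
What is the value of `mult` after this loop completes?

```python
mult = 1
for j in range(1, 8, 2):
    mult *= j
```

Product of 1, 3, 5, ... up to 7
`mult` takes the values: 1 → 3 → 15 → 105

Answer: 105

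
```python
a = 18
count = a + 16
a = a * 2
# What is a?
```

Trace:
`a = 18` → a = 18
`count = a + 16` → count = 34
`a = a * 2` → a = 36
So a = 36

Answer: 36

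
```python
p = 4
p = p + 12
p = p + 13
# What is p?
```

Trace:
`p = 4` → p = 4
`p = p + 12` → p = 16
`p = p + 13` → p = 29
So p = 29

Answer: 29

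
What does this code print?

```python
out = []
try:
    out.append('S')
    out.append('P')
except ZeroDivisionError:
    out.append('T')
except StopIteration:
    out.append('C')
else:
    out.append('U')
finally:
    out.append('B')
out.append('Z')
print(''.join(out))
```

Execution trace: 'S' (try body) → 'P' (try body, no exception) → 'U' (else) → 'B' (finally) → 'Z' (after the try/except). Output: SPUBZ

Answer: SPUBZ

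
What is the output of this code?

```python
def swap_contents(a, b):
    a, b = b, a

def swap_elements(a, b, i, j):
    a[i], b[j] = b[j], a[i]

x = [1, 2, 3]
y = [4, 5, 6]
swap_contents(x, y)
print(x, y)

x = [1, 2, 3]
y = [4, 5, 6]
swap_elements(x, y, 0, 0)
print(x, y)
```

Key concept: parameter rebinding vs mutation.
Step by step:
`x = [1, 2, 3]` → x = [1, 2, 3]
`y = [4, 5, 6]` → y = [4, 5, 6]
`swap_contents(x, y)` → no visible change to tracked variables
`print(x, y)` → prints [1, 2, 3] [4, 5, 6]
`x = [1, 2, 3]` → x = [1, 2, 3]
`y = [4, 5, 6]` → y = [4, 5, 6]
`swap_elements(x, y, 0, 0)` → x = [4, 2, 3]; y = [1, 5, 6]
`print(x, y)` → prints [4, 2, 3] [1, 5, 6]

Answer:
[1, 2, 3] [4, 5, 6]
[4, 2, 3] [1, 5, 6]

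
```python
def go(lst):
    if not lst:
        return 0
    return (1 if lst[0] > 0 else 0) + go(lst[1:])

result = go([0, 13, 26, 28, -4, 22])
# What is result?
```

Count of positive elements in [0, 13, 26, 28, -4, 22] = 4

Answer: 4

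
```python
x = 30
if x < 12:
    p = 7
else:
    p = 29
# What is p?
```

Trace:
`x = 30` → x = 30
`if x < 12: ...` → x < 12 is False, take else branch → p = 29
So p = 29

Answer: 29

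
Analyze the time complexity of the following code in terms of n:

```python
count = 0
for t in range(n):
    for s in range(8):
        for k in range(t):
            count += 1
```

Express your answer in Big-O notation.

Each loop level contributes: n × 1 × n. Multiplying the contributions gives O(n^2).

Answer: O(n^2)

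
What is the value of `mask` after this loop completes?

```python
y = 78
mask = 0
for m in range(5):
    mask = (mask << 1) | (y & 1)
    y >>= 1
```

Reverse lowest 5 bits of 78
`mask` takes the values: 0 → 1 → 3 → 7 → 14

Answer: 14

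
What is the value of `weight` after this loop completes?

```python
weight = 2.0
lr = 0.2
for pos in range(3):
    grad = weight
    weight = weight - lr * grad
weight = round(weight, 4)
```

Gradient descent: w = 2.0 * (1 - 0.2)^3
`weight` takes the values: 2.0 → 1.6 → 1.28 → 1.024

Answer: 1.024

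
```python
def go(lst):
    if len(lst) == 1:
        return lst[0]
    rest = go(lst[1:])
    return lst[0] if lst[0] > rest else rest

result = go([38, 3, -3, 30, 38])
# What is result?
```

Recursive max over [38, 3, -3, 30, 38] = 38

Answer: 38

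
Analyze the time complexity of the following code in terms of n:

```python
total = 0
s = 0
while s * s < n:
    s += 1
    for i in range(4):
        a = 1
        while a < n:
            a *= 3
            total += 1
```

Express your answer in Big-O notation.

Each loop level contributes: √n × 1 × log n. Multiplying the contributions gives O(√n log n).

Answer: O(√n log n)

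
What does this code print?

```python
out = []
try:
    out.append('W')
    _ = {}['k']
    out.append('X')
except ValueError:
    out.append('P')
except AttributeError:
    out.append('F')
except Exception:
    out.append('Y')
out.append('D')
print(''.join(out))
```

Execution trace: 'W' (try body) → 'Y' (except Exception) → 'D' (after the try/except). Output: WYD

Answer: WYD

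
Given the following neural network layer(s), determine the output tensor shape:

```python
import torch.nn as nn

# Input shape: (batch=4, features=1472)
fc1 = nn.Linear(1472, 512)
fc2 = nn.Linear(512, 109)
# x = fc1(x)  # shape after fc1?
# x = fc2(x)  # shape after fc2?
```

Input: (4, 1472) -> after fc1: (4, 512) -> Output: (4, 109)

Answer: (4, 109)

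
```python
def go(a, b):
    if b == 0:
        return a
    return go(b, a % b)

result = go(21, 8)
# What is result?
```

go(21, 8) -> go(8, 5) -> go(5, 3) -> go(3, 2) -> go(2, 1) -> go(1, 0) -> 1

Answer: 1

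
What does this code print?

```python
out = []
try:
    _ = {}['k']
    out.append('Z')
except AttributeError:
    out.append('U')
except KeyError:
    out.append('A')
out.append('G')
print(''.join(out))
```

Execution trace: 'A' (except KeyError) → 'G' (after the try/except). Output: AG

Answer: AG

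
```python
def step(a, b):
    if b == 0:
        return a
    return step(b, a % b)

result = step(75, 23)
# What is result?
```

step(75, 23) -> step(23, 6) -> step(6, 5) -> step(5, 1) -> step(1, 0) -> 1

Answer: 1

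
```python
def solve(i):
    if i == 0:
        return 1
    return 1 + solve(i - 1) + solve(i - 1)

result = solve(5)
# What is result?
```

solve(i) = 1 + 2·solve(i-1), solve(0)=1. Closed form: (1+1)·2^5 - 1 = 63.

Answer: 63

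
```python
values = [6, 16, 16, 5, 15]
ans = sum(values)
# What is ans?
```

Trace:
`values = [6, 16, 16, 5, 15]` → values = [6, 16, 16, 5, 15]
`ans = sum(values)` → ans = 58
So ans = 58

Answer: 58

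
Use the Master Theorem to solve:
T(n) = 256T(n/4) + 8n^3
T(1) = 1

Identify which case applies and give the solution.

a=256, b=4, f(n)=8n^3. log_4(256) = 4. Since c=3 < 4, Case 1 applies: T(n) = Θ(n^log_b(a)) = O(n^4).

Answer: O(n^4) - Case 1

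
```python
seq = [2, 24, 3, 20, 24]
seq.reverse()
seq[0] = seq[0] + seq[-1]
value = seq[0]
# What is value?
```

Trace:
`seq = [2, 24, 3, 20, 24]` → seq = [2, 24, 3, 20, 24]
`seq.reverse()` → seq = [24, 20, 3, 24, 2]
`seq[0] = seq[0] + seq[-1]` → seq = [26, 20, 3, 24, 2]
`value = seq[0]` → value = 26
So value = 26

Answer: 26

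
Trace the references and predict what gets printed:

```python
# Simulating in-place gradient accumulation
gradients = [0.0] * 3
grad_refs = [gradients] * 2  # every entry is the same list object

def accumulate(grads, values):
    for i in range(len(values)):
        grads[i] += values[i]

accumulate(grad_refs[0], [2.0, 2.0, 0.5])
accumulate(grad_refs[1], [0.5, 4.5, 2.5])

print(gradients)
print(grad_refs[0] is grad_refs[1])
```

Key concept: gradient accumulation aliasing.
Step by step:
`gradients = [0.0] * 3` → gradients = [0.0, 0.0, 0.0]
`grad_refs = [gradients] * 2` → grad_refs = [[0.0, 0.0, 0.0], [0.0, 0.0, 0.0]]
`accumulate(grad_refs[0], [2.0, 2.0, 0.5])` → gradients = [2.0, 2.0, 0.5]; grad_refs = [[2.0, 2.0, 0.5], [2.0, 2.0, 0.5]]
`accumulate(grad_refs[1], [0.5, 4.5, 2.5])` → gradients = [2.5, 6.5, 3.0]; grad_refs = [[2.5, 6.5, 3.0], [2.5, 6.5, 3.0]]
`print(gradients)` → prints [2.5, 6.5, 3.0]
`print(grad_refs[0] is grad_refs[1])` → prints True

Answer:
[2.5, 6.5, 3.0]
True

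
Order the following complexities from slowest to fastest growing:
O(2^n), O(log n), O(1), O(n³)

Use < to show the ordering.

Ordered by growth rate: O(1) < O(log n) < O(n³) < O(2^n)

Answer: O(1) < O(log n) < O(n³) < O(2^n)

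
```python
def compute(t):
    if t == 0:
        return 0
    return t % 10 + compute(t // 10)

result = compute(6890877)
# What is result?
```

Sum of digits of 6890877: 7 + 7 + 8 + 0 + 9 + 8 + 6 = 45

Answer: 45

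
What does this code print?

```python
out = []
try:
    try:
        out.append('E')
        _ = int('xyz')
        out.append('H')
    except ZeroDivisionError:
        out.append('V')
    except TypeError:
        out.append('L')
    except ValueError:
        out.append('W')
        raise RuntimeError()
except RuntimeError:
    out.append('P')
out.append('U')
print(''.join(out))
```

Execution trace: 'E' (inner try body) → 'W' (inner except ValueError) → 'P' (outer except RuntimeError) → 'U' (after the try/except). Output: EWPU

Answer: EWPU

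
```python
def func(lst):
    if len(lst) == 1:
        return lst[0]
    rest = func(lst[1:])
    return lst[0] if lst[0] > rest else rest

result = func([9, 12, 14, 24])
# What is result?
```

Recursive max over [9, 12, 14, 24] = 24

Answer: 24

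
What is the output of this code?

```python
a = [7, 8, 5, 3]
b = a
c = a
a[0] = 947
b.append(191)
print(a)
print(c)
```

Key concept: multiple aliases.
Step by step:
`a = [7, 8, 5, 3]` → a = [7, 8, 5, 3]
`b = a` → b = [7, 8, 5, 3] (same object as a)
`c = a` → c = [7, 8, 5, 3] (same object as a, b)
`a[0] = 947` → a = [947, 8, 5, 3] (same object as b, c); b = [947, 8, 5, 3] (same object as a, c); c = [947, 8, 5, 3] (same object as a, b)
`b.append(191)` → a = [947, 8, 5, 3, 191] (same object as b, c); b = [947, 8, 5, 3, 191] (same object as a, c); c = [947, 8, 5, 3, 191] (same object as a, b)
`print(a)` → prints [947, 8, 5, 3, 191]
`print(c)` → prints [947, 8, 5, 3, 191]

Answer:
[947, 8, 5, 3, 191]
[947, 8, 5, 3, 191]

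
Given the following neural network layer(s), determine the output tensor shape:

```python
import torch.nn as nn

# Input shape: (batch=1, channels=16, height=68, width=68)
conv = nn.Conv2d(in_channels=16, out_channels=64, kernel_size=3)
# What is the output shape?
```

Input: (1, 16, 68, 68) -> Output: (1, 64, 66, 66)

Answer: (1, 64, 66, 66)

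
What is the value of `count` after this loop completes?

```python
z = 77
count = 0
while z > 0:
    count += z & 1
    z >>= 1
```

Count set bits in 77 (binary: 0b1001101)
`count` takes the values: 0 → 1 → 2 → 3 → 4

Answer: 4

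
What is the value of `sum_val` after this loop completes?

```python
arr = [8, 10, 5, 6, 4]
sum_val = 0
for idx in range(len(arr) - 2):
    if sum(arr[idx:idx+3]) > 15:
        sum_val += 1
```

Count windows with sum > 15
`sum_val` takes the values: 0 → 1 → 2

Answer: 2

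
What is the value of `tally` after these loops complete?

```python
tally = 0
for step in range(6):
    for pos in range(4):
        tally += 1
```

6 * 4 = 24
`tally` takes the values: 0 → 1 → 2 → 3 → 4 → 5 → 6 → 7 → 8 → 9 → 10 → 11 → 12 → 13 → 14 → 15 → 16 → 17 → 18 → 19 → 20 → 21 → 22 → 23 → 24

Answer: 24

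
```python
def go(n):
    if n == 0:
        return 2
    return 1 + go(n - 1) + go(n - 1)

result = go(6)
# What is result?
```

go(n) = 1 + 2·go(n-1), go(0)=2. Closed form: (2+1)·2^6 - 1 = 191.

Answer: 191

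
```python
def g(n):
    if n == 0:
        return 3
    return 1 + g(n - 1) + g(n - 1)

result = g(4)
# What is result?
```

g(n) = 1 + 2·g(n-1), g(0)=3. Closed form: (3+1)·2^4 - 1 = 63.

Answer: 63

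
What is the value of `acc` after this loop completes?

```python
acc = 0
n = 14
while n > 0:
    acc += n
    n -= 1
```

Sum 14 down to 1
`acc` takes the values: 0 → 14 → 27 → 39 → 50 → 60 → 69 → 77 → 84 → 90 → 95 → 99 → 102 → 104 → 105

Answer: 105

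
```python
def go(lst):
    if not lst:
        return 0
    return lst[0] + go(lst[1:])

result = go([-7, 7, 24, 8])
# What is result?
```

(-7) + 7 + 24 + 8 + 0 = 32

Answer: 32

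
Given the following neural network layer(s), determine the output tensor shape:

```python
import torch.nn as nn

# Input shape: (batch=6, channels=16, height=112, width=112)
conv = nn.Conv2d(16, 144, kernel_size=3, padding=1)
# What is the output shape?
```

Input: (6, 16, 112, 112) -> Output: (6, 144, 112, 112)

Answer: (6, 144, 112, 112)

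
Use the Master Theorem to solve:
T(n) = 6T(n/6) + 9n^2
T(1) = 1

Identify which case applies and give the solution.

a=6, b=6, f(n)=9n^2. log_6(6) = 1. Since c=2 > 1 and the regularity condition holds (6(n/6)^2 = (6/6^2)n^2 with 6/6^2 < 1), Case 3 applies: T(n) = Θ(f(n)) = O(n^2).

Answer: O(n^2) - Case 3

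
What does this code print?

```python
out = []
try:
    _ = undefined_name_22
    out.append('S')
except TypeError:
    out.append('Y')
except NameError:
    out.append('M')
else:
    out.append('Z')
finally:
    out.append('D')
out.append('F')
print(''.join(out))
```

Execution trace: 'M' (except NameError) → 'D' (finally) → 'F' (after the try/except). Output: MDF

Answer: MDF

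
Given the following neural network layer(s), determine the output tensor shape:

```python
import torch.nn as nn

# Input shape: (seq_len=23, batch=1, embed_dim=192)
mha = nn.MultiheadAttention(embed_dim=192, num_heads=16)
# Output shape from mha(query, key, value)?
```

Input: (23, 1, 192) -> Output: (23, 1, 192)

Answer: (23, 1, 192)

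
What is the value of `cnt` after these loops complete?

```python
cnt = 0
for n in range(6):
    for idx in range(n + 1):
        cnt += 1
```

Triangle: 1 + 2 + ... + 6
`cnt` takes the values: 0 → 1 → 2 → 3 → 4 → 5 → 6 → 7 → 8 → 9 → 10 → 11 → 12 → 13 → 14 → 15 → 16 → 17 → 18 → 19 → 20 → 21

Answer: 21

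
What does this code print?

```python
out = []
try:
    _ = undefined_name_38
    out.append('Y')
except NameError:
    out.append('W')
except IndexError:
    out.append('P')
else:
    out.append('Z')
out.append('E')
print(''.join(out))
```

Execution trace: 'W' (except NameError) → 'E' (after the try/except). Output: WE

Answer: WE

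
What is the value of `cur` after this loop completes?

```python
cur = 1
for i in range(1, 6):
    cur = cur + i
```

Start at 1, add 1 through 5
`cur` takes the values: 1 → 2 → 4 → 7 → 11 → 16

Answer: 16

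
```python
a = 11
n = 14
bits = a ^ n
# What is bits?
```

Trace:
`a = 11` → a = 11
`n = 14` → n = 14
`bits = a ^ n` → bits = 5
So bits = 5

Answer: 5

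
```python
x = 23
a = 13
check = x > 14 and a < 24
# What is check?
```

Trace:
`x = 23` → x = 23
`a = 13` → a = 13
`check = x > 14 and a < 24` → check = True
So check = True

Answer: True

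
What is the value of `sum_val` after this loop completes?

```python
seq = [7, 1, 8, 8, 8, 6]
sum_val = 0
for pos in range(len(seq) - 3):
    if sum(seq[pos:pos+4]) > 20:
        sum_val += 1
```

Count windows with sum > 20
`sum_val` takes the values: 0 → 1 → 2 → 3

Answer: 3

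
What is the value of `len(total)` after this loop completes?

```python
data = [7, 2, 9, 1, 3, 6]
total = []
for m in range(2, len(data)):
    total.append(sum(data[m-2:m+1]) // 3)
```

Number of 3-element averages
`total` takes the values: [] → [6] → [6, 4] → [6, 4, 4] → [6, 4, 4, 3]
So `len(total)` = 4

Answer: 4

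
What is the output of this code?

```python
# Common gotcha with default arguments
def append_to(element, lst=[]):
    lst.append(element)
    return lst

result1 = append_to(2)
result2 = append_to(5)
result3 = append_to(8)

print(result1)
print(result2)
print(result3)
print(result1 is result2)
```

Key concept: mutable default argument gotcha.
Step by step:
`result1 = append_to(2)` → result1 = [2]
`result2 = append_to(5)` → result1 = [2, 5] (same object as result2); result2 = [2, 5] (same object as result1)
`result3 = append_to(8)` → result1 = [2, 5, 8] (same object as result2, result3); result2 = [2, 5, 8] (same object as result1, result3); result3 = [2, 5, 8] (same object as result1, result2)
`print(result1)` → prints [2, 5, 8]
`print(result2)` → prints [2, 5, 8]
`print(result3)` → prints [2, 5, 8]
`print(result1 is result2)` → prints True

Answer:
[2, 5, 8]
[2, 5, 8]
[2, 5, 8]
True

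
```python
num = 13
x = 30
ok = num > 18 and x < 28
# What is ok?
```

Trace:
`num = 13` → num = 13
`x = 30` → x = 30
`ok = num > 18 and x < 28` → ok = False
So ok = False

Answer: False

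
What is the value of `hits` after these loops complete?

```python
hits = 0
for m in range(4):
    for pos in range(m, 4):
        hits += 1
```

Upper triangle: 4 + 3 + ... + 1
`hits` takes the values: 0 → 1 → 2 → 3 → 4 → 5 → 6 → 7 → 8 → 9 → 10

Answer: 10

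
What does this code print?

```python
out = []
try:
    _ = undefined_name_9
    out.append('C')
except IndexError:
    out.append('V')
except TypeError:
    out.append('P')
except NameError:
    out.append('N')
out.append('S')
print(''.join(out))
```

Execution trace: 'N' (except NameError) → 'S' (after the try/except). Output: NS

Answer: NS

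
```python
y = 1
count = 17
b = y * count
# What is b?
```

Trace:
`y = 1` → y = 1
`count = 17` → count = 17
`b = y * count` → b = 17
So b = 17

Answer: 17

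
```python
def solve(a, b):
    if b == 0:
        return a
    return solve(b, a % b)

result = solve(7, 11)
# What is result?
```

solve(7, 11) -> solve(11, 7) -> solve(7, 4) -> solve(4, 3) -> solve(3, 1) -> solve(1, 0) -> 1

Answer: 1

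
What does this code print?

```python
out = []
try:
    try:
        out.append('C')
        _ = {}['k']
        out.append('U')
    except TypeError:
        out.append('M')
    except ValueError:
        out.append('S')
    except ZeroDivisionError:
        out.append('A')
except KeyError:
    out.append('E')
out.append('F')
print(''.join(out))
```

Execution trace: 'C' (try body) → 'E' (outer except KeyError) → 'F' (after the try/except). Output: CEF

Answer: CEF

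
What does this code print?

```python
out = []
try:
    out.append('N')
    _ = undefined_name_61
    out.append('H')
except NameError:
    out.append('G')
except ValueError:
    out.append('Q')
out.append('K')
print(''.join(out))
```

Execution trace: 'N' (try body) → 'G' (except NameError) → 'K' (after the try/except). Output: NGK

Answer: NGK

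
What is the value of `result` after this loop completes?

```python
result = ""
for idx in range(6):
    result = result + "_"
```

Repeat '_' 6 times
`result` takes the values: "" → "_" → "__" → "___" → "____" → "_____" → "______"

Answer: "______"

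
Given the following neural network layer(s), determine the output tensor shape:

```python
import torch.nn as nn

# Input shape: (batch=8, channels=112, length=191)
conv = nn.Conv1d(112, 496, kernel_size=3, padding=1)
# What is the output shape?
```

Input: (8, 112, 191) -> Output: (8, 496, 191)

Answer: (8, 496, 191)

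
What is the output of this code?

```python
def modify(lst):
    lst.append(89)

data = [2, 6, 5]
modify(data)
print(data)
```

Key concept: function modifies passed list.
Step by step:
`data = [2, 6, 5]` → data = [2, 6, 5]
`modify(data)` → data = [2, 6, 5, 89]
`print(data)` → prints [2, 6, 5, 89]

Answer: [2, 6, 5, 89]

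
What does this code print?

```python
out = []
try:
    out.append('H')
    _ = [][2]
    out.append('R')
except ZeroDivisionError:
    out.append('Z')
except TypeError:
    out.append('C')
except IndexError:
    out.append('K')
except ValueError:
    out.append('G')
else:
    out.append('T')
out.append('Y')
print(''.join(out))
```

Execution trace: 'H' (try body) → 'K' (except IndexError) → 'Y' (after the try/except). Output: HKY

Answer: HKY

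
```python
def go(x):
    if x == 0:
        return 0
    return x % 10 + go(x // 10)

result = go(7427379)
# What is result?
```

Sum of digits of 7427379: 9 + 7 + 3 + 7 + 2 + 4 + 7 = 39

Answer: 39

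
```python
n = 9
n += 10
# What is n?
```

Trace:
`n = 9` → n = 9
`n += 10` → n = 19
So n = 19

Answer: 19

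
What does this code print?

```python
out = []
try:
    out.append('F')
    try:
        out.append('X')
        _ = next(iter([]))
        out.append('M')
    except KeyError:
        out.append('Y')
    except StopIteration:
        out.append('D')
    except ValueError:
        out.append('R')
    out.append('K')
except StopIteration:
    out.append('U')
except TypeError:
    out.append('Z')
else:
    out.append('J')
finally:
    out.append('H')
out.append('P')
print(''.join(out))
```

Execution trace: 'F' (try body) → 'X' (inner try body) → 'D' (inner except StopIteration) → 'K' (try body, no exception) → 'J' (else) → 'H' (finally) → 'P' (after the try/except). Output: FXDKJHP

Answer: FXDKJHP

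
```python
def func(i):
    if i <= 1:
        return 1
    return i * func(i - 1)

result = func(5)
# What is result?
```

func(5) = 5 * 4 * 3 * 2 * 1 = 120

Answer: 120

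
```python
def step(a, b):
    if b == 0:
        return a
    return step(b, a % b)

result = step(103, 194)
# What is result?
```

step(103, 194) -> step(194, 103) -> step(103, 91) -> step(91, 12) -> step(12, 7) -> step(7, 5) -> step(5, 2) -> step(2, 1) -> step(1, 0) -> 1

Answer: 1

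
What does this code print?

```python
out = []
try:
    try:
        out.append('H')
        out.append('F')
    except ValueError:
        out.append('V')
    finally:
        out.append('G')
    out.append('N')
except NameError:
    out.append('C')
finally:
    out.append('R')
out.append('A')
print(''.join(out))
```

Execution trace: 'H' (inner try body) → 'F' (inner try body, no exception) → 'G' (inner finally) → 'N' (try body, no exception) → 'R' (finally) → 'A' (after the try/except). Output: HFGNRA

Answer: HFGNRA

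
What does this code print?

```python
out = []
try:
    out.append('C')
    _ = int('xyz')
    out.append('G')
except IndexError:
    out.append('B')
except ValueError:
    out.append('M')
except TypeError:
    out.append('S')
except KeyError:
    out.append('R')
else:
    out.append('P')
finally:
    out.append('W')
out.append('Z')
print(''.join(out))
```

Execution trace: 'C' (try body) → 'M' (except ValueError) → 'W' (finally) → 'Z' (after the try/except). Output: CMWZ

Answer: CMWZ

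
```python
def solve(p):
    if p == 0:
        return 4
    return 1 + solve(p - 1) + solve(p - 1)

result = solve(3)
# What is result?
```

solve(p) = 1 + 2·solve(p-1), solve(0)=4. Closed form: (4+1)·2^3 - 1 = 39.

Answer: 39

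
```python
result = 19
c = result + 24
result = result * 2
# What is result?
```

Trace:
`result = 19` → result = 19
`c = result + 24` → c = 43
`result = result * 2` → result = 38
So result = 38

Answer: 38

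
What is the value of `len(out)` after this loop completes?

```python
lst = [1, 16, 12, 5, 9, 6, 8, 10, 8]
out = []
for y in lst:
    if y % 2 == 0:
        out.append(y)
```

Count even numbers in [1, 16, 12, 5, 9, 6, 8, 10, 8]
`out` takes the values: [] → [16] → [16, 12] → [16, 12, 6] → [16, 12, 6, 8] → [16, 12, 6, 8, 10] → [16, 12, 6, 8, 10, 8]
So `len(out)` = 6

Answer: 6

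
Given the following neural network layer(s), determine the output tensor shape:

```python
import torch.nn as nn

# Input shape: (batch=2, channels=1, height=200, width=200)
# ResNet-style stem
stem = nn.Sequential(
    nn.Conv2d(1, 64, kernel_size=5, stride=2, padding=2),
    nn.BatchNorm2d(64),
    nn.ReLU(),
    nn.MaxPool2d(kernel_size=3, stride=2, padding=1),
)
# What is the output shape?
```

Input: (2, 1, 200, 200) -> after Conv2d 5x5 stride=2: (2, 64, 100, 100) -> Output: (2, 64, 50, 50)

Answer: (2, 64, 50, 50)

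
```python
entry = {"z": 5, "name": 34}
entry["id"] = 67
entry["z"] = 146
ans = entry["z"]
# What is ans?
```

Trace:
`entry = {"z": 5, "name": 34}` → entry = {'z': 5, 'name': 34}
`entry["id"] = 67` → entry = {'z': 5, 'name': 34, 'id': 67}
`entry["z"] = 146` → entry = {'z': 146, 'name': 34, 'id': 67}
`ans = entry["z"]` → ans = 146
So ans = 146

Answer: 146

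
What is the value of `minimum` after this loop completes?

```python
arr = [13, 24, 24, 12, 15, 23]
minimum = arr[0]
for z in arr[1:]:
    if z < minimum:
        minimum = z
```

Minimum of [13, 24, 24, 12, 15, 23]
`minimum` takes the values: 13 → 12

Answer: 12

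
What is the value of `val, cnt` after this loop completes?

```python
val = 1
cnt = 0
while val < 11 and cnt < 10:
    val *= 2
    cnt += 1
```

Double until >= 11 or 10 iterations
`val, cnt` takes the values: (1, 0) → (2, 0) → (2, 1) → (4, 1) → (4, 2) → (8, 2) → (8, 3) → (16, 3) → (16, 4)

Answer: 16, 4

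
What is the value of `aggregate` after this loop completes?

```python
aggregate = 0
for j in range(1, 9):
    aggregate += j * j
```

Sum of squares 1² to 8² = 204
`aggregate` takes the values: 0 → 1 → 5 → 14 → 30 → 55 → 91 → 140 → 204

Answer: 204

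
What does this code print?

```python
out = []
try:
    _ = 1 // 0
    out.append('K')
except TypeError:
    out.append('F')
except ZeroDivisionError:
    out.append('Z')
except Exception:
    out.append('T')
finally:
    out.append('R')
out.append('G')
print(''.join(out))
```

Execution trace: 'Z' (except ZeroDivisionError) → 'R' (finally) → 'G' (after the try/except). Output: ZRG

Answer: ZRG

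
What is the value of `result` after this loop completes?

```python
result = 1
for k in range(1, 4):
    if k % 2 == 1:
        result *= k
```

Product of odd numbers 1 to 3
`result` takes the values: 1 → 3

Answer: 3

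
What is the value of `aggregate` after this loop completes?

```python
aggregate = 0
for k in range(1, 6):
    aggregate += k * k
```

Sum of squares 1² to 5² = 55
`aggregate` takes the values: 0 → 1 → 5 → 14 → 30 → 55

Answer: 55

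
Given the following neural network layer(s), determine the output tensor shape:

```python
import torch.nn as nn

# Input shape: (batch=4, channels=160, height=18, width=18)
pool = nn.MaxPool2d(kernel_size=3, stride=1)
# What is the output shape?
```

Input: (4, 160, 18, 18) -> Output: (4, 160, 16, 16)

Answer: (4, 160, 16, 16)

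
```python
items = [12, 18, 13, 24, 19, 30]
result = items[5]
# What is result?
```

Trace:
`items = [12, 18, 13, 24, 19, 30]` → items = [12, 18, 13, 24, 19, 30]
`result = items[5]` → result = 30
So result = 30

Answer: 30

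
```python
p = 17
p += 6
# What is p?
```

Trace:
`p = 17` → p = 17
`p += 6` → p = 23
So p = 23

Answer: 23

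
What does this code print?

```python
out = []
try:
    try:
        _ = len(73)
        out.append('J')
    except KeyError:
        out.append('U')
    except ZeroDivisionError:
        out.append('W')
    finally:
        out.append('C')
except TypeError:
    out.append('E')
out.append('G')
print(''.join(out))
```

Execution trace: 'C' (inner finally) → 'E' (outer except TypeError) → 'G' (after the try/except). Output: CEG

Answer: CEG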